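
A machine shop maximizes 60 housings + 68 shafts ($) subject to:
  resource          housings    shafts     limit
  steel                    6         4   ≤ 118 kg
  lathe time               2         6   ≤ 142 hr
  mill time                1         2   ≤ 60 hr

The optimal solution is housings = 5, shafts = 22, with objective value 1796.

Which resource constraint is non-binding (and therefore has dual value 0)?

steel: 118/118 (binding)
lathe time: 142/142 (binding)
mill time: 49/60 (slack 11)
By complementary slackness, a constraint with positive slack has shadow price 0 → mill time.

mill time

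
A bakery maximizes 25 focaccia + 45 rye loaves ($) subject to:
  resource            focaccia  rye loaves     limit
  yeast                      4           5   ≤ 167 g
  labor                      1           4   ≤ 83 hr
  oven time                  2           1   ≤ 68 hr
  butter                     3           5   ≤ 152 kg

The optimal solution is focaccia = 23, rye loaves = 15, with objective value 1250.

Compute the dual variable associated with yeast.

Binding: yeast and labor. Non-binding: oven time (7 unused), butter (8 unused).
Slack constraints have shadow price 0 (complementary slackness).
From A_Bᵀ y = c: 4·y_yeast + 1·y_labor = 25; 5·y_yeast + 4·y_labor = 45.
This yields shadow prices y_yeast = 5, y_labor = 5.
Shadow price of yeast = 5.

5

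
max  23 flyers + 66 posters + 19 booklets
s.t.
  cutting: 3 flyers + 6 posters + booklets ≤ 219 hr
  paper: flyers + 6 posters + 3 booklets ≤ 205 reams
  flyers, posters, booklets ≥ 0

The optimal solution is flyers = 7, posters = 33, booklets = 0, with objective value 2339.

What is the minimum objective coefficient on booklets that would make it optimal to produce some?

21

Both cutting and paper are binding at x*.
From A_Bᵀ y = c: 3·y_cutting + 1·y_paper = 23; 6·y_cutting + 6·y_paper = 66.
This yields shadow prices y_cutting = 6, y_paper = 5.
booklets enters the basis when its profit ≥ yᵀa₃ = 6·1 + 5·3 = 21.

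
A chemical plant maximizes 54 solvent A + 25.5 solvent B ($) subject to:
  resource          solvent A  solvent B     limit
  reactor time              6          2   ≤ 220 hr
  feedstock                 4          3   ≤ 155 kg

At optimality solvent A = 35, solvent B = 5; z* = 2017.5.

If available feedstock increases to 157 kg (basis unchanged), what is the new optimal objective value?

2026.5

Check each constraint at x*: reactor time 220/220 (tight); feedstock 155/155 (tight).
The binding rows give the dual system: 6·y_reactor time + 4·y_feedstock = 54 and 2·y_reactor time + 3·y_feedstock = 25.5.
→ y_reactor time = 6 and y_feedstock = 4.5.
Δz = y_feedstock·Δb = 4.5 × (2) = 9, so new z* = 2017.5 + 9 = 2026.5.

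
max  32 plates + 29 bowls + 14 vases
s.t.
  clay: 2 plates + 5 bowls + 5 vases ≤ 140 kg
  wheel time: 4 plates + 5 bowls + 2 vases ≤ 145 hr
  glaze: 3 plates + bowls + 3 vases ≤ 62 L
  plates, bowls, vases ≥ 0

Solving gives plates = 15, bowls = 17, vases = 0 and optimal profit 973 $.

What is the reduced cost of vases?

-8

Binding: wheel time and glaze. Non-binding: clay (25 unused).
Since clay is not tight, its dual is 0.
From A_Bᵀ y = c: 4·y_wheel time + 3·y_glaze = 32; 5·y_wheel time + 1·y_glaze = 29.
→ y_wheel time = 5 and y_glaze = 4.
Reduced cost of vases: c₃ − yᵀa₃ = 14 − (5·2 + 4·3) = 14 − 22 = -8.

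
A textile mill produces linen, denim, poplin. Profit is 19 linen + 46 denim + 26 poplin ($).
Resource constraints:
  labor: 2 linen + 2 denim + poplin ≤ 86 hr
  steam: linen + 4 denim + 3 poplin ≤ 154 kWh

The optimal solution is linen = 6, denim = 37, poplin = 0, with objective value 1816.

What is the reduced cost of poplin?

At the optimum: labor uses 86 of 86 (binding); steam uses 154 of 154 (binding).
The binding rows give the dual system: 2·y_labor + 1·y_steam = 19 and 2·y_labor + 4·y_steam = 46.
This yields shadow prices y_labor = 5, y_steam = 9.
Reduced cost of poplin: c₃ − yᵀa₃ = 26 − (5·1 + 9·3) = 26 − 32 = -6.

-6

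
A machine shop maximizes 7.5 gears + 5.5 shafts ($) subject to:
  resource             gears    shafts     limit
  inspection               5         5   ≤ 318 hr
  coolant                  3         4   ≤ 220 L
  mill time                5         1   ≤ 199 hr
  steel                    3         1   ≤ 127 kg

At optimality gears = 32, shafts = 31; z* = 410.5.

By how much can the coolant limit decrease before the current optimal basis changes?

36

Binding constraints: coolant, steel. The basis is B = [[3,4],[3,1]] with det -9.
Per unit decrease in coolant, x* moves by d = (0.1111, -0.3333).
The basis stays optimal until mill time becomes binding; allowable decrease = 36 L.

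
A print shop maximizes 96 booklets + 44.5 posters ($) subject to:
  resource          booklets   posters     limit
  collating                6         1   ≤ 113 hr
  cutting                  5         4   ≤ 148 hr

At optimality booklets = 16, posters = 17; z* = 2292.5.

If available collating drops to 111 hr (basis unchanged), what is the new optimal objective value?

2275.5

Check each constraint at x*: collating 113/113 (tight); cutting 148/148 (tight).
From A_Bᵀ y = c: 6·y_collating + 5·y_cutting = 96; 1·y_collating + 4·y_cutting = 44.5.
→ y_collating = 8.5 and y_cutting = 9.
Δz = y_collating·Δb = 8.5 × (-2) = -17, so new z* = 2292.5 − 17 = 2275.5.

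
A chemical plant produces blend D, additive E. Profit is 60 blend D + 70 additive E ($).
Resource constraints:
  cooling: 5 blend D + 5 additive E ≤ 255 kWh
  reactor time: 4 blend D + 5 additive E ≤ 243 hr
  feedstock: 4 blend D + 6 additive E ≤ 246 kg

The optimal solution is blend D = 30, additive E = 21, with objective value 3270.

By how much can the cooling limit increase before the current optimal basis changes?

Binding constraints: cooling, feedstock. The basis is B = [[5,5],[4,6]] with det 10.
Per unit increase in cooling, x* moves by d = (0.6, -0.4).
The basis stays optimal until reactor time becomes binding; allowable increase = 45 kWh.

45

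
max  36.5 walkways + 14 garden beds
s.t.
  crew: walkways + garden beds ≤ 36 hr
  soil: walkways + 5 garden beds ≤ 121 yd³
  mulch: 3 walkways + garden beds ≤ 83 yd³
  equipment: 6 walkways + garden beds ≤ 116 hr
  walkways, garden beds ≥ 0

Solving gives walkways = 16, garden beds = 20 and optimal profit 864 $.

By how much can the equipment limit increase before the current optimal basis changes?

37.5

Binding constraints: crew, equipment. The basis is B = [[1,1],[6,1]] with det -5.
Per unit increase in equipment, x* moves by d = (0.2, -0.2).
The basis stays optimal until mulch becomes binding; allowable increase = 37.5 hr.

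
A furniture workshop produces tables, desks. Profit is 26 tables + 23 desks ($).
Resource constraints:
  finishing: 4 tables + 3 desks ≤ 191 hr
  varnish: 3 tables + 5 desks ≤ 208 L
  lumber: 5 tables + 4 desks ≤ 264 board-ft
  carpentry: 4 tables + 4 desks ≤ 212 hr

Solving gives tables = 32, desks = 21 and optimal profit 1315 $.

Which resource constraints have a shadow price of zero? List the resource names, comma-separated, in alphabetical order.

lumber, varnish

finishing: 191/191 (binding)
varnish: 201/208 (slack 7)
lumber: 244/264 (slack 20)
carpentry: 212/212 (binding)
By complementary slackness, a constraint with positive slack has shadow price 0 → lumber, varnish.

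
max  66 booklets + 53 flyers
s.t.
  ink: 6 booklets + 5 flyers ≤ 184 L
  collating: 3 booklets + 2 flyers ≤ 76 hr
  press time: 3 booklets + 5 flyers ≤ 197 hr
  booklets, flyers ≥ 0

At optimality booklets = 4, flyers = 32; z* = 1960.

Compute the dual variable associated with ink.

Binding: ink and collating. Non-binding: press time (25 unused).
Since press time is not tight, its dual is 0.
The binding rows give the dual system: 6·y_ink + 3·y_collating = 66 and 5·y_ink + 2·y_collating = 53.
Solving: y_ink = 9, y_collating = 4.
Shadow price of ink = 9.

9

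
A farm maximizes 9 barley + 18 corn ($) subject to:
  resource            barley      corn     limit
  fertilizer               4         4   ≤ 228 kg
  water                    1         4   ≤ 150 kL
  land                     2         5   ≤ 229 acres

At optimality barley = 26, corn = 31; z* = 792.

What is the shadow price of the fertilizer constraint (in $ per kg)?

At the optimum: fertilizer uses 228 of 228 (binding); water uses 150 of 150 (binding); land uses 207 of 229 (slack = 22).
Slack constraints have shadow price 0 (complementary slackness).
The binding rows give the dual system: 4·y_fertilizer + 1·y_water = 9 and 4·y_fertilizer + 4·y_water = 18.
Solving: y_fertilizer = 1.5, y_water = 3.
Shadow price of fertilizer = 1.5.

1.5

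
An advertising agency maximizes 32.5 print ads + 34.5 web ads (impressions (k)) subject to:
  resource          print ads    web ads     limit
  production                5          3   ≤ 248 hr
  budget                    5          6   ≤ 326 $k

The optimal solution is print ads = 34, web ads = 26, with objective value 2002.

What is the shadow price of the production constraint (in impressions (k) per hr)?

At the optimum: production uses 248 of 248 (binding); budget uses 326 of 326 (binding).
From A_Bᵀ y = c: 5·y_production + 5·y_budget = 32.5; 3·y_production + 6·y_budget = 34.5.
→ y_production = 1.5 and y_budget = 5.
Shadow price of production = 1.5.

1.5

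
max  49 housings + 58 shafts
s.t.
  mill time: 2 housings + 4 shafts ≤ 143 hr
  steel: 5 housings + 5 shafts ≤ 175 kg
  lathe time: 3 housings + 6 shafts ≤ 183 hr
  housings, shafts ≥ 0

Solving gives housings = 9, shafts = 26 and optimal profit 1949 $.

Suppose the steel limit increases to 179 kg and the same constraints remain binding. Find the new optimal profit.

1981

Check each constraint at x*: mill time 122/143 (slack 21); steel 175/175 (tight); lathe time 183/183 (tight).
Slack constraints have shadow price 0 (complementary slackness).
The binding rows give the dual system: 5·y_steel + 3·y_lathe time = 49 and 5·y_steel + 6·y_lathe time = 58.
→ y_steel = 8 and y_lathe time = 3.
Δz = y_steel·Δb = 8 × (4) = 32, so new z* = 1949 + 32 = 1981.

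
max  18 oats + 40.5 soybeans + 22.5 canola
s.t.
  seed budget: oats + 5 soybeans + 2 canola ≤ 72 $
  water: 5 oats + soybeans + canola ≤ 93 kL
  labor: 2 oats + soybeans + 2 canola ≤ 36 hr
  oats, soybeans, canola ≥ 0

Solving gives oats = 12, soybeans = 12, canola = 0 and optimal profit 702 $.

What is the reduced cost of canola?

At the optimum: seed budget uses 72 of 72 (binding); water uses 72 of 93 (slack = 21); labor uses 36 of 36 (binding).
By complementary slackness, y = 0 for the non-binding constraint.
Dual feasibility on the basic columns requires 1·y_seed budget + 2·y_labor = 18, 5·y_seed budget + 1·y_labor = 40.5.
→ y_seed budget = 7 and y_labor = 5.5.
Reduced cost of canola: c₃ − yᵀa₃ = 22.5 − (7·2 + 5.5·2) = 22.5 − 25 = -2.5.

-2.5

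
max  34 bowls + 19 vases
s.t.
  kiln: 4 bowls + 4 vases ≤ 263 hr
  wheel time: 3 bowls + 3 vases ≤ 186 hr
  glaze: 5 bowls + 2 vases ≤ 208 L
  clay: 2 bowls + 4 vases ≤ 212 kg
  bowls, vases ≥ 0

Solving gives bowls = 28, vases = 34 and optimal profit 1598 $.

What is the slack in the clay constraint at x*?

clay used = 2·28 + 4·34 = 192; slack = 212 − 192 = 20.

20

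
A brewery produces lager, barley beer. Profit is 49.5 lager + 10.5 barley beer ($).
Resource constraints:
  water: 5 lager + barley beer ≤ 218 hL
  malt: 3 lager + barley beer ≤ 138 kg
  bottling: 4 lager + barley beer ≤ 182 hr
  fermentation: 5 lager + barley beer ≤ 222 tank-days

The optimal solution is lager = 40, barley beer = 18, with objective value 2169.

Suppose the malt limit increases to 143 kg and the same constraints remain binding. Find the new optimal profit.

2176.5

Binding: water and malt. Non-binding: bottling (4 unused), fermentation (4 unused).
Since bottling, fermentation are not tight, their duals are 0.
From A_Bᵀ y = c: 5·y_water + 3·y_malt = 49.5; 1·y_water + 1·y_malt = 10.5.
Solving: y_water = 9, y_malt = 1.5.
Δz = y_malt·Δb = 1.5 × (5) = 7.5, so new z* = 2169 + 7.5 = 2176.5.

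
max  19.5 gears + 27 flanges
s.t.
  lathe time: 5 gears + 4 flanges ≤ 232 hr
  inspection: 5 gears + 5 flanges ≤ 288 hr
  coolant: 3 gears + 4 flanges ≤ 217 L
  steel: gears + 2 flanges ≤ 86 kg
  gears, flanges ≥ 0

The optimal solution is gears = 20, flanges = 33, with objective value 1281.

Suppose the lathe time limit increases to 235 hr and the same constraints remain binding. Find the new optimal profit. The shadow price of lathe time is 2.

1287

Δb = 3, so new z* = 1281 + (2)·(3) = 1281 + 6 = 1287.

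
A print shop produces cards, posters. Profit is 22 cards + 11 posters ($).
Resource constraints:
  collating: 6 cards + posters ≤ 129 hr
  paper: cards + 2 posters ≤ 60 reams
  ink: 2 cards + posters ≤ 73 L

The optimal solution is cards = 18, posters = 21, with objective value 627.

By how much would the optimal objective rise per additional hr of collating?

3

Check each constraint at x*: collating 129/129 (tight); paper 60/60 (tight); ink 57/73 (slack 16).
Since ink is not tight, its dual is 0.
From A_Bᵀ y = c: 6·y_collating + 1·y_paper = 22; 1·y_collating + 2·y_paper = 11.
Solving: y_collating = 3, y_paper = 4.
Shadow price of collating = 3.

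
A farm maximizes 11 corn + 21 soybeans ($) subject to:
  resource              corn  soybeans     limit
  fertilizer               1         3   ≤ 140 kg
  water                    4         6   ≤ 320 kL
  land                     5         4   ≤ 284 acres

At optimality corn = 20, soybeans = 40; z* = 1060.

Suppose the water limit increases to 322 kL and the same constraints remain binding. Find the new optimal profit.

Check each constraint at x*: fertilizer 140/140 (tight); water 320/320 (tight); land 260/284 (slack 24).
Since land is not tight, its dual is 0.
The binding rows give the dual system: 1·y_fertilizer + 4·y_water = 11 and 3·y_fertilizer + 6·y_water = 21.
→ y_fertilizer = 3 and y_water = 2.
Δz = y_water·Δb = 2 × (2) = 4, so new z* = 1060 + 4 = 1064.

1064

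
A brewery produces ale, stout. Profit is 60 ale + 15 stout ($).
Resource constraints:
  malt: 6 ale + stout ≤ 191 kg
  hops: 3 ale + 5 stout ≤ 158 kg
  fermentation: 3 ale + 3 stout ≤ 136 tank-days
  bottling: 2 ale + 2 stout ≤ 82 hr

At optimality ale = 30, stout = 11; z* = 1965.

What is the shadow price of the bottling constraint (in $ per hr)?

3

At the optimum: malt uses 191 of 191 (binding); hops uses 145 of 158 (slack = 13); fermentation uses 123 of 136 (slack = 13); bottling uses 82 of 82 (binding).
Since hops, fermentation are not tight, their duals are 0.
From A_Bᵀ y = c: 6·y_malt + 2·y_bottling = 60; 1·y_malt + 2·y_bottling = 15.
This yields shadow prices y_malt = 9, y_bottling = 3.
Shadow price of bottling = 3.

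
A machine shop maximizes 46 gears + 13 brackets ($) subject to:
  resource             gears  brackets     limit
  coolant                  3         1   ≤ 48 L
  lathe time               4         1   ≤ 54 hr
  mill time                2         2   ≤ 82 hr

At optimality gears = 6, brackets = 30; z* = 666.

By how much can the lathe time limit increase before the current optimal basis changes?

10

Binding constraints: coolant, lathe time. The basis is B = [[3,1],[4,1]] with det -1.
Per unit increase in lathe time, x* moves by d = (1, -3).
The basis stays optimal until brackets reaches 0; allowable increase = 10 hr.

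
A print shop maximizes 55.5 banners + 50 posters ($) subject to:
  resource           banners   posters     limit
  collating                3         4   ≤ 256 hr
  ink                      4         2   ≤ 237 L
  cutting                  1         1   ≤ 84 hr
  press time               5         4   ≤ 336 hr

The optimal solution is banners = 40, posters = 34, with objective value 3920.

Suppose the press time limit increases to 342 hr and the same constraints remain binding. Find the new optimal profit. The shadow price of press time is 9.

Δb = 6, so new z* = 3920 + (9)·(6) = 3920 + 54 = 3974.

3974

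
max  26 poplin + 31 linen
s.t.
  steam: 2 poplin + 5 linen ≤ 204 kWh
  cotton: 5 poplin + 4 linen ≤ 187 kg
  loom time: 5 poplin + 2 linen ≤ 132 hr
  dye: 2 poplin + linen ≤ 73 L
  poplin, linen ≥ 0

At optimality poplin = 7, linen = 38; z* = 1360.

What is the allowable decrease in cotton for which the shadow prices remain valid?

23.8

Binding constraints: steam, cotton. The basis is B = [[2,5],[5,4]] with det -17.
Per unit decrease in cotton, x* moves by d = (-0.2941, 0.1176).
The basis stays optimal until poplin reaches 0; allowable decrease = 23.8 kg.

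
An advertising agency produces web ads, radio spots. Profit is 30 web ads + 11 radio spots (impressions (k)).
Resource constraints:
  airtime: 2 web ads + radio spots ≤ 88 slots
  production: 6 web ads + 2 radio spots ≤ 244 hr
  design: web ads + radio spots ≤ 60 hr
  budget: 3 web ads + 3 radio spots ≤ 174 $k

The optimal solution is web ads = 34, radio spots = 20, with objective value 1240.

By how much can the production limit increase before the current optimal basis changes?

Binding constraints: airtime, production. The basis is B = [[2,1],[6,2]] with det -2.
Per unit increase in production, x* moves by d = (0.5, -1).
The basis stays optimal until radio spots reaches 0; allowable increase = 20 hr.

20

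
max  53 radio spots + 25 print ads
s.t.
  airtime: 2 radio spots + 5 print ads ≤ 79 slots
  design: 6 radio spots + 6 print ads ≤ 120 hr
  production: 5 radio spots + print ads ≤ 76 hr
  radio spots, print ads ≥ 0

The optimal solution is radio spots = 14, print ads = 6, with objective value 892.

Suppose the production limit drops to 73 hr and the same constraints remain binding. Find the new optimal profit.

Check each constraint at x*: airtime 58/79 (slack 21); design 120/120 (tight); production 76/76 (tight).
By complementary slackness, y = 0 for the non-binding constraint.
Dual feasibility on the basic columns requires 6·y_design + 5·y_production = 53, 6·y_design + 1·y_production = 25.
This yields shadow prices y_design = 3, y_production = 7.
Δz = y_production·Δb = 7 × (-3) = -21, so new z* = 892 − 21 = 871.

871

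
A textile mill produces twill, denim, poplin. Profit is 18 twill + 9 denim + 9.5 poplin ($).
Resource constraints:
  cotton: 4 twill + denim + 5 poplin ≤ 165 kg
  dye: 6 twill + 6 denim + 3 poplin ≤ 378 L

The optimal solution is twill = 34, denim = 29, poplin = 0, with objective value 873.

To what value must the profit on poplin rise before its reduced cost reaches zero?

Both cotton and dye are binding at x*.
The binding rows give the dual system: 4·y_cotton + 6·y_dye = 18 and 1·y_cotton + 6·y_dye = 9.
→ y_cotton = 3 and y_dye = 1.
poplin enters the basis when its profit ≥ yᵀa₃ = 3·5 + 1·3 = 18.

18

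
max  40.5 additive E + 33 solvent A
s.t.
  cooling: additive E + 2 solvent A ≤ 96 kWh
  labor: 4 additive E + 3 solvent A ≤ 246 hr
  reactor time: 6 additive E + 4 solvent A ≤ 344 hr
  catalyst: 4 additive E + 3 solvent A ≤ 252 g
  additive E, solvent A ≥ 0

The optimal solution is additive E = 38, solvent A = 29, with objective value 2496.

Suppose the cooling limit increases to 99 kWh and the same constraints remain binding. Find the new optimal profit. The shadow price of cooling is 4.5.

2509.5

Δb = 3, so new z* = 2496 + (4.5)·(3) = 2496 + 13.5 = 2509.5.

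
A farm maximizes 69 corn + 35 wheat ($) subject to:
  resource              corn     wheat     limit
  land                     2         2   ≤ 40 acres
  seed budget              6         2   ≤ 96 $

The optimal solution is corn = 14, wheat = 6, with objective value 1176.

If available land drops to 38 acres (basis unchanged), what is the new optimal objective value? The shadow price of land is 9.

Δb = -2, so new z* = 1176 + (9)·(-2) = 1176 − 18 = 1158.

1158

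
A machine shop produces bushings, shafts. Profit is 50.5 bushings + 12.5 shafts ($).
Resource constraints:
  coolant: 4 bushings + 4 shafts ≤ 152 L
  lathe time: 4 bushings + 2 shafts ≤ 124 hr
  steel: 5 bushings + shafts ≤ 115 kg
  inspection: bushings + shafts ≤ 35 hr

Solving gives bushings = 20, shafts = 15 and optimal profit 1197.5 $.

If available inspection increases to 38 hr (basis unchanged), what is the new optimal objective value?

At the optimum: coolant uses 140 of 152 (slack = 12); lathe time uses 110 of 124 (slack = 14); steel uses 115 of 115 (binding); inspection uses 35 of 35 (binding).
Slack constraints have shadow price 0 (complementary slackness).
From A_Bᵀ y = c: 5·y_steel + 1·y_inspection = 50.5; 1·y_steel + 1·y_inspection = 12.5.
Solving: y_steel = 9.5, y_inspection = 3.
Δz = y_inspection·Δb = 3 × (3) = 9, so new z* = 1197.5 + 9 = 1206.5.

1206.5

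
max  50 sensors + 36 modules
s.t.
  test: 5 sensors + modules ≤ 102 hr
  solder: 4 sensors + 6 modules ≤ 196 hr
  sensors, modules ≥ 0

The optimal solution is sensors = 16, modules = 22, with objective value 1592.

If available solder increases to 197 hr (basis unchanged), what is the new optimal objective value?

At the optimum: test uses 102 of 102 (binding); solder uses 196 of 196 (binding).
The binding rows give the dual system: 5·y_test + 4·y_solder = 50 and 1·y_test + 6·y_solder = 36.
→ y_test = 6 and y_solder = 5.
Δz = y_solder·Δb = 5 × (1) = 5, so new z* = 1592 + 5 = 1597.

1597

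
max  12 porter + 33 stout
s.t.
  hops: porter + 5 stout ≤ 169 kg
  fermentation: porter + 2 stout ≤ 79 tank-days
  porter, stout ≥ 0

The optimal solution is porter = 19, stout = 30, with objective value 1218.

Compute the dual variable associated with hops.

At the optimum: hops uses 169 of 169 (binding); fermentation uses 79 of 79 (binding).
From A_Bᵀ y = c: 1·y_hops + 1·y_fermentation = 12; 5·y_hops + 2·y_fermentation = 33.
→ y_hops = 3 and y_fermentation = 9.
Shadow price of hops = 3.

3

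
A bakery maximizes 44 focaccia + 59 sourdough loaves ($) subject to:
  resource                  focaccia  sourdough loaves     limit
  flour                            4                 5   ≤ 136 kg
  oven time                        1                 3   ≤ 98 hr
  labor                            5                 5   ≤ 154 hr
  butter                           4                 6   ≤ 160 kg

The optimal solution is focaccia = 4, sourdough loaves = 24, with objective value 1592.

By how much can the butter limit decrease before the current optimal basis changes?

11.2

Binding constraints: flour, butter. The basis is B = [[4,5],[4,6]] with det 4.
Per unit decrease in butter, x* moves by d = (1.25, -1).
The basis stays optimal until labor becomes binding; allowable decrease = 11.2 kg.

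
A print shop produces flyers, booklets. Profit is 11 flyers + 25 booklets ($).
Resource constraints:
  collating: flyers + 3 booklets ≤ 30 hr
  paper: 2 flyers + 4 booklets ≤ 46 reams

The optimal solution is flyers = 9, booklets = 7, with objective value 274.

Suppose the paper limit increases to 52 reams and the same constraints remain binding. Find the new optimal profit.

298

Check each constraint at x*: collating 30/30 (tight); paper 46/46 (tight).
Dual feasibility on the basic columns requires 1·y_collating + 2·y_paper = 11, 3·y_collating + 4·y_paper = 25.
Solving: y_collating = 3, y_paper = 4.
Δz = y_paper·Δb = 4 × (6) = 24, so new z* = 274 + 24 = 298.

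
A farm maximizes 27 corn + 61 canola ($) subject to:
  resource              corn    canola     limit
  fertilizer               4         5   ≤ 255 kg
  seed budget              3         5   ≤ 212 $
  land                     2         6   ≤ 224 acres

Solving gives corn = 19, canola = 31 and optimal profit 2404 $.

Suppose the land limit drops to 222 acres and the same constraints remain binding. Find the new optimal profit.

Check each constraint at x*: fertilizer 231/255 (slack 24); seed budget 212/212 (tight); land 224/224 (tight).
Slack constraints have shadow price 0 (complementary slackness).
The binding rows give the dual system: 3·y_seed budget + 2·y_land = 27 and 5·y_seed budget + 6·y_land = 61.
→ y_seed budget = 5 and y_land = 6.
Δz = y_land·Δb = 6 × (-2) = -12, so new z* = 2404 − 12 = 2392.

2392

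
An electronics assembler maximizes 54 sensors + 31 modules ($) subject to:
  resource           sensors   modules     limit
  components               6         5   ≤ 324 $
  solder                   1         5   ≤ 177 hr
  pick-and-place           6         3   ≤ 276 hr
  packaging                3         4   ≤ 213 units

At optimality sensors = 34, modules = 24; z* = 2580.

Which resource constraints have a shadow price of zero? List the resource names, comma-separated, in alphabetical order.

packaging, solder

components: 324/324 (binding)
solder: 154/177 (slack 23)
pick-and-place: 276/276 (binding)
packaging: 198/213 (slack 15)
By complementary slackness, a constraint with positive slack has shadow price 0 → packaging, solder.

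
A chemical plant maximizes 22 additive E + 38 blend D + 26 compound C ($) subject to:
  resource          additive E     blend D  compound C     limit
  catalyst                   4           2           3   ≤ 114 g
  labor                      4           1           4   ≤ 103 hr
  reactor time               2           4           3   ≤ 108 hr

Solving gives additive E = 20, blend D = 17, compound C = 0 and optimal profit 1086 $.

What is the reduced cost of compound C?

At the optimum: catalyst uses 114 of 114 (binding); labor uses 97 of 103 (slack = 6); reactor time uses 108 of 108 (binding).
Since labor is not tight, its dual is 0.
The binding rows give the dual system: 4·y_catalyst + 2·y_reactor time = 22 and 2·y_catalyst + 4·y_reactor time = 38.
Solving: y_catalyst = 1, y_reactor time = 9.
Reduced cost of compound C: c₃ − yᵀa₃ = 26 − (1·3 + 9·3) = 26 − 30 = -4.

-4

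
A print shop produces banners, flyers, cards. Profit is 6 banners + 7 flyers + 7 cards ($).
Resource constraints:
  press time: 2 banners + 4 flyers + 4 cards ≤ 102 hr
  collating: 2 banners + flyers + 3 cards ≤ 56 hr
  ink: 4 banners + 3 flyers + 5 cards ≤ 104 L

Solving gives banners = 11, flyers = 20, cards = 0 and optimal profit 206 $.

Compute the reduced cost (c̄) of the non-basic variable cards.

Check each constraint at x*: press time 102/102 (tight); collating 42/56 (slack 14); ink 104/104 (tight).
Slack constraints have shadow price 0 (complementary slackness).
Dual feasibility on the basic columns requires 2·y_press time + 4·y_ink = 6, 4·y_press time + 3·y_ink = 7.
This yields shadow prices y_press time = 1, y_ink = 1.
Reduced cost of cards: c₃ − yᵀa₃ = 7 − (1·4 + 1·5) = 7 − 9 = -2.

-2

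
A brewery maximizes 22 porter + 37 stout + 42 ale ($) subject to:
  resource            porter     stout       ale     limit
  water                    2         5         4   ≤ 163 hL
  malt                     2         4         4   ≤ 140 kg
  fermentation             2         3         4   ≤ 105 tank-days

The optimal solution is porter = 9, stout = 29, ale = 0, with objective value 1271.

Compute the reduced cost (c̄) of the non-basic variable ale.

At the optimum: water uses 163 of 163 (binding); malt uses 134 of 140 (slack = 6); fermentation uses 105 of 105 (binding).
By complementary slackness, y = 0 for the non-binding constraint.
The binding rows give the dual system: 2·y_water + 2·y_fermentation = 22 and 5·y_water + 3·y_fermentation = 37.
Solving: y_water = 2, y_fermentation = 9.
Reduced cost of ale: c₃ − yᵀa₃ = 42 − (2·4 + 9·4) = 42 − 44 = -2.

-2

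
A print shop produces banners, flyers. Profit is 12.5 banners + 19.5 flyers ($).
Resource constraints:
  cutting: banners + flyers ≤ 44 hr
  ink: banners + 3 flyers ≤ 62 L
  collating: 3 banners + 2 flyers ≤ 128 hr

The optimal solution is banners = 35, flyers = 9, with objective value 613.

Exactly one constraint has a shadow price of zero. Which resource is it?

cutting: 44/44 (binding)
ink: 62/62 (binding)
collating: 123/128 (slack 5)
By complementary slackness, a constraint with positive slack has shadow price 0 → collating.

collating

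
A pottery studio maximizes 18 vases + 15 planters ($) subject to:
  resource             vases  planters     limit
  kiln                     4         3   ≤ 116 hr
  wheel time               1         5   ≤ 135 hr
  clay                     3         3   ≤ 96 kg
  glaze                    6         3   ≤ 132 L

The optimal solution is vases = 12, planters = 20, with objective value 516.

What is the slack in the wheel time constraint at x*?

wheel time used = 1·12 + 5·20 = 112; slack = 135 − 112 = 23.

23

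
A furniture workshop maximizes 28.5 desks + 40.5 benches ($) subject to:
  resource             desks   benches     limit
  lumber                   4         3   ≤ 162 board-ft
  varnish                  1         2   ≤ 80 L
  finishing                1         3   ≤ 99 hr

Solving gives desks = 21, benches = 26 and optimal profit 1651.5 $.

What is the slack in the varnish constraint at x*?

7

varnish used = 1·21 + 2·26 = 73; slack = 80 − 73 = 7.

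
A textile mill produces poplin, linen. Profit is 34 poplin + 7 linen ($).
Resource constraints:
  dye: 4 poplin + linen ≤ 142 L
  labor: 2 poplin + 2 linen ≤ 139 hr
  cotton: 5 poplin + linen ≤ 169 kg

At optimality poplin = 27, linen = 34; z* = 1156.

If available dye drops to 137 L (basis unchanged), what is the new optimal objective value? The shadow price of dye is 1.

Δb = -5, so new z* = 1156 + (1)·(-5) = 1156 − 5 = 1151.

1151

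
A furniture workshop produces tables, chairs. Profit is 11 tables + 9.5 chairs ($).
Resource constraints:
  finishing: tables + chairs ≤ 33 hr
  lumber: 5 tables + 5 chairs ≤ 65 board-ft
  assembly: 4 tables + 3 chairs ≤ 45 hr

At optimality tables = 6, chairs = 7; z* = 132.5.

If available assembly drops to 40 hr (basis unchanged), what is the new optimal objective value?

At the optimum: finishing uses 13 of 33 (slack = 20); lumber uses 65 of 65 (binding); assembly uses 45 of 45 (binding).
Slack constraints have shadow price 0 (complementary slackness).
Dual feasibility on the basic columns requires 5·y_lumber + 4·y_assembly = 11, 5·y_lumber + 3·y_assembly = 9.5.
Solving: y_lumber = 1, y_assembly = 1.5.
Δz = y_assembly·Δb = 1.5 × (-5) = -7.5, so new z* = 132.5 − 7.5 = 125.

125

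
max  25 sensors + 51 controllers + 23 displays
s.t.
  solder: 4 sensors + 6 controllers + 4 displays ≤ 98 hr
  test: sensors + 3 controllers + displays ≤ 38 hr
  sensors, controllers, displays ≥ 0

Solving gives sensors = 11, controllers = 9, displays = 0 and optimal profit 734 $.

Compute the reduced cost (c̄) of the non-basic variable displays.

Check each constraint at x*: solder 98/98 (tight); test 38/38 (tight).
The binding rows give the dual system: 4·y_solder + 1·y_test = 25 and 6·y_solder + 3·y_test = 51.
This yields shadow prices y_solder = 4, y_test = 9.
Reduced cost of displays: c₃ − yᵀa₃ = 23 − (4·4 + 9·1) = 23 − 25 = -2.

-2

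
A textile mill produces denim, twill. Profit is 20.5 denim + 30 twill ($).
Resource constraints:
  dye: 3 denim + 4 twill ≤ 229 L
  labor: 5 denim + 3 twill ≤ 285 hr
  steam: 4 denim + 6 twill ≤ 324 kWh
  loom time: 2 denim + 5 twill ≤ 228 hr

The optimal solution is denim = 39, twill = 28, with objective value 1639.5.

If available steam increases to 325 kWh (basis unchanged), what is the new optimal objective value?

1643.5

At the optimum: dye uses 229 of 229 (binding); labor uses 279 of 285 (slack = 6); steam uses 324 of 324 (binding); loom time uses 218 of 228 (slack = 10).
Since labor, loom time are not tight, their duals are 0.
Dual feasibility on the basic columns requires 3·y_dye + 4·y_steam = 20.5, 4·y_dye + 6·y_steam = 30.
Solving: y_dye = 1.5, y_steam = 4.
Δz = y_steam·Δb = 4 × (1) = 4, so new z* = 1639.5 + 4 = 1643.5.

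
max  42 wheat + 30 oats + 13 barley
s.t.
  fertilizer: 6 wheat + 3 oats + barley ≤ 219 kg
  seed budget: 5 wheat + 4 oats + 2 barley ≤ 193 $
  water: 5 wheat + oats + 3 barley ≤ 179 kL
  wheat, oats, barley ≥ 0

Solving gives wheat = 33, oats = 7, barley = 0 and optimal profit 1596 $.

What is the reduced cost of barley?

At the optimum: fertilizer uses 219 of 219 (binding); seed budget uses 193 of 193 (binding); water uses 172 of 179 (slack = 7).
Slack constraints have shadow price 0 (complementary slackness).
From A_Bᵀ y = c: 6·y_fertilizer + 5·y_seed budget = 42; 3·y_fertilizer + 4·y_seed budget = 30.
This yields shadow prices y_fertilizer = 2, y_seed budget = 6.
Reduced cost of barley: c₃ − yᵀa₃ = 13 − (2·1 + 6·2) = 13 − 14 = -1.

-1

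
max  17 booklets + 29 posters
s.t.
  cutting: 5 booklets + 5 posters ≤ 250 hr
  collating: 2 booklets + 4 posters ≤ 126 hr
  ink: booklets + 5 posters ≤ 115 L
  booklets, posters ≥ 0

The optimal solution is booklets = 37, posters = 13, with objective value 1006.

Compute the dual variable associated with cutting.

1

Binding: cutting and collating. Non-binding: ink (13 unused).
Since ink is not tight, its dual is 0.
The binding rows give the dual system: 5·y_cutting + 2·y_collating = 17 and 5·y_cutting + 4·y_collating = 29.
This yields shadow prices y_cutting = 1, y_collating = 6.
Shadow price of cutting = 1.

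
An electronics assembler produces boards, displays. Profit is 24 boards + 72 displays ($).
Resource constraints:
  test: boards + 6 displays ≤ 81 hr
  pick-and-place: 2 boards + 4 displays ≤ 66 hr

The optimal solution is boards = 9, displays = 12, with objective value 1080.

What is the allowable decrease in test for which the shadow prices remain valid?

48

Binding constraints: test, pick-and-place. The basis is B = [[1,6],[2,4]] with det -8.
Per unit decrease in test, x* moves by d = (0.5, -0.25).
The basis stays optimal until displays reaches 0; allowable decrease = 48 hr.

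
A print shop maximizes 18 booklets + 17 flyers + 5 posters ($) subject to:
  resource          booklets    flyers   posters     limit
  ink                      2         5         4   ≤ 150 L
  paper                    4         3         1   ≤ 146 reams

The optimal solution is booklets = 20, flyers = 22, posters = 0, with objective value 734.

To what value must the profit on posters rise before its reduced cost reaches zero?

At the optimum: ink uses 150 of 150 (binding); paper uses 146 of 146 (binding).
Dual feasibility on the basic columns requires 2·y_ink + 4·y_paper = 18, 5·y_ink + 3·y_paper = 17.
This yields shadow prices y_ink = 1, y_paper = 4.
posters enters the basis when its profit ≥ yᵀa₃ = 1·4 + 4·1 = 8.

8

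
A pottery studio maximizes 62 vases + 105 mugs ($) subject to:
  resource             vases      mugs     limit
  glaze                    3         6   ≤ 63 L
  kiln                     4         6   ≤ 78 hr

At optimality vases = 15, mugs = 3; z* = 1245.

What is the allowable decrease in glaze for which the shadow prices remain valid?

Binding constraints: glaze, kiln. The basis is B = [[3,6],[4,6]] with det -6.
Per unit decrease in glaze, x* moves by d = (1, -0.6667).
The basis stays optimal until mugs reaches 0; allowable decrease = 4.5 L.

4.5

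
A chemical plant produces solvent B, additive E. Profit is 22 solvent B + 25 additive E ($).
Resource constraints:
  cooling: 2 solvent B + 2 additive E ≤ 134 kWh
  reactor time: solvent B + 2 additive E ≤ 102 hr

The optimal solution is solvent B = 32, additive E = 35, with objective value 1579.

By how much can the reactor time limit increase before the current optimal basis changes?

32

Binding constraints: cooling, reactor time. The basis is B = [[2,2],[1,2]] with det 2.
Per unit increase in reactor time, x* moves by d = (-1, 1).
The basis stays optimal until solvent B reaches 0; allowable increase = 32 hr.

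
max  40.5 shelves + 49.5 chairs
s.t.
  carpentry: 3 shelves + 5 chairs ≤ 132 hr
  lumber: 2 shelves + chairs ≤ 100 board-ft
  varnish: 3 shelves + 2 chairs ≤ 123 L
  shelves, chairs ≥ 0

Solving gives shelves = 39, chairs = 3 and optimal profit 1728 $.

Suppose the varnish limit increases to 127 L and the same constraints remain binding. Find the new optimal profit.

At the optimum: carpentry uses 132 of 132 (binding); lumber uses 81 of 100 (slack = 19); varnish uses 123 of 123 (binding).
Slack constraints have shadow price 0 (complementary slackness).
Dual feasibility on the basic columns requires 3·y_carpentry + 3·y_varnish = 40.5, 5·y_carpentry + 2·y_varnish = 49.5.
Solving: y_carpentry = 7.5, y_varnish = 6.
Δz = y_varnish·Δb = 6 × (4) = 24, so new z* = 1728 + 24 = 1752.

1752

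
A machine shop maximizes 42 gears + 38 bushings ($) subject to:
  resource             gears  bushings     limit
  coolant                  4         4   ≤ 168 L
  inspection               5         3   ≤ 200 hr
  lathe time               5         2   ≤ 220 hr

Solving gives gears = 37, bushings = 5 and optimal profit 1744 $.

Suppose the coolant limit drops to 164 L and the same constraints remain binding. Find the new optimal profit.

Check each constraint at x*: coolant 168/168 (tight); inspection 200/200 (tight); lathe time 195/220 (slack 25).
Since lathe time is not tight, its dual is 0.
From A_Bᵀ y = c: 4·y_coolant + 5·y_inspection = 42; 4·y_coolant + 3·y_inspection = 38.
→ y_coolant = 8 and y_inspection = 2.
Δz = y_coolant·Δb = 8 × (-4) = -32, so new z* = 1744 − 32 = 1712.

1712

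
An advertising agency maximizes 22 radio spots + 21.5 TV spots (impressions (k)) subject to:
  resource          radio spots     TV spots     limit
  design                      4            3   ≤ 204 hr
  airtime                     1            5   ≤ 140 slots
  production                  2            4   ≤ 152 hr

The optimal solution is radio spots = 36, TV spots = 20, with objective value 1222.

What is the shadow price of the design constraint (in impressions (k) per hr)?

4.5

Binding: design and production. Non-binding: airtime (4 unused).
Slack constraints have shadow price 0 (complementary slackness).
From A_Bᵀ y = c: 4·y_design + 2·y_production = 22; 3·y_design + 4·y_production = 21.5.
Solving: y_design = 4.5, y_production = 2.
Shadow price of design = 4.5.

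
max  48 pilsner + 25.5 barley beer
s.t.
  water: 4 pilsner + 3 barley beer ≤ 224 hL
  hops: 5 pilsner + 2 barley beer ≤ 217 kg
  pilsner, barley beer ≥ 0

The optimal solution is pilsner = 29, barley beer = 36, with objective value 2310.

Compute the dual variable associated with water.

4.5

Check each constraint at x*: water 224/224 (tight); hops 217/217 (tight).
Dual feasibility on the basic columns requires 4·y_water + 5·y_hops = 48, 3·y_water + 2·y_hops = 25.5.
Solving: y_water = 4.5, y_hops = 6.
Shadow price of water = 4.5.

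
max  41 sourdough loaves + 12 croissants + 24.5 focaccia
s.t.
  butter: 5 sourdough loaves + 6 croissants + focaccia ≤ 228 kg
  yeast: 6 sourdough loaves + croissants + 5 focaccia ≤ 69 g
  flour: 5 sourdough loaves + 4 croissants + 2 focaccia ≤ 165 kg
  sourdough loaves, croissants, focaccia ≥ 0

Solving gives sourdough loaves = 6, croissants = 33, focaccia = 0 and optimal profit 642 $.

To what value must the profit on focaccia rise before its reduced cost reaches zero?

Binding: butter and yeast. Non-binding: flour (3 unused).
By complementary slackness, y = 0 for the non-binding constraint.
The binding rows give the dual system: 5·y_butter + 6·y_yeast = 41 and 6·y_butter + 1·y_yeast = 12.
This yields shadow prices y_butter = 1, y_yeast = 6.
focaccia enters the basis when its profit ≥ yᵀa₃ = 1·1 + 6·5 = 31.

31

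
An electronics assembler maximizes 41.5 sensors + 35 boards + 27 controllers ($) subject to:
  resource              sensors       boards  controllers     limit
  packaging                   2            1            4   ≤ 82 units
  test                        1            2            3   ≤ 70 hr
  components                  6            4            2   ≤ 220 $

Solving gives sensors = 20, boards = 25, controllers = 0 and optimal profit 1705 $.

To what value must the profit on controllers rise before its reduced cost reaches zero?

At the optimum: packaging uses 65 of 82 (slack = 17); test uses 70 of 70 (binding); components uses 220 of 220 (binding).
Slack constraints have shadow price 0 (complementary slackness).
From A_Bᵀ y = c: 1·y_test + 6·y_components = 41.5; 2·y_test + 4·y_components = 35.
→ y_test = 5.5 and y_components = 6.
controllers enters the basis when its profit ≥ yᵀa₃ = 5.5·3 + 6·2 = 28.5.

28.5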